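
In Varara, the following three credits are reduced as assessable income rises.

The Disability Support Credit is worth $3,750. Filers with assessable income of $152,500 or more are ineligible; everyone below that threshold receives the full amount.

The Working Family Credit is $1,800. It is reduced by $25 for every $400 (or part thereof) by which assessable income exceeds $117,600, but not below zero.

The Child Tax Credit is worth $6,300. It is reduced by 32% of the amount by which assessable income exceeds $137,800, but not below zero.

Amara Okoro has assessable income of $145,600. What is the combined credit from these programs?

Disability Support Credit: $145,600 is below the $152,500 cutoff, so the full $3,750 applies.
Working Family Credit: income exceeds $117,600 by $28,000, which is 70 full-or-partial $400 increments; reduction = 70 × $25 = $1,750, leaving $50.
Child Tax Credit: 32% of the $7,800 excess over $137,800 is $2,496; credit = $6,300 − $2,496 = $3,804.
Total: $3,750 + $50 + $3,804 = $7,604.

$7,604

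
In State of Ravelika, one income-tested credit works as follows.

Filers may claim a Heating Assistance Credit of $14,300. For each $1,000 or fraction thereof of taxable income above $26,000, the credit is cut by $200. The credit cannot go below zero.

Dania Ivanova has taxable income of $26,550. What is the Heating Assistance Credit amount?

Heating Assistance Credit: income exceeds $26,000 by $550, which is 1 full-or-partial $1,000 increment; reduction = 1 × $200 = $200, leaving $14,100.

$14,100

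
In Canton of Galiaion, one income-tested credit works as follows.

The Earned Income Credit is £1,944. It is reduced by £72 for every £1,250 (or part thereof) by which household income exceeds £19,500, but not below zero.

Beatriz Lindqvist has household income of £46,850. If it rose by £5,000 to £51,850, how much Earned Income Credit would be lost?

£288

At £46,850 — income exceeds £19,500 by £27,350, which is 22 full-or-partial £1,250 increments; reduction = 22 × £72 = £1,584, leaving £360.
At £51,850 — income exceeds £19,500 by £32,350, which is 26 full-or-partial £1,250 increments; reduction = 26 × £72 = £1,872, leaving £72.
Lost: £360 − £72 = £288.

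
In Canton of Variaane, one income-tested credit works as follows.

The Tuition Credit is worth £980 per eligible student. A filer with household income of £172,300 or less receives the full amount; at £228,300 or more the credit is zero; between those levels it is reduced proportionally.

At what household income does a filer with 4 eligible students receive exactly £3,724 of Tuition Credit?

£175,100

Full credit = 4 × £980 = £3,920.
£3,724 is 3,724/3,920 of the full £3,920, so 196/3,920 of the £56,000 range has been used: income = £172,300 + £56,000 × 196/3,920 = £175,100.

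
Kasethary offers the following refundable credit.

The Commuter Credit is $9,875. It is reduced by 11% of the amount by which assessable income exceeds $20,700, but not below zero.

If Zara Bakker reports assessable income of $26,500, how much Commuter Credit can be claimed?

$9,237

Commuter Credit: 11% of the $5,800 excess over $20,700 is $638; credit = $9,875 − $638 = $9,237.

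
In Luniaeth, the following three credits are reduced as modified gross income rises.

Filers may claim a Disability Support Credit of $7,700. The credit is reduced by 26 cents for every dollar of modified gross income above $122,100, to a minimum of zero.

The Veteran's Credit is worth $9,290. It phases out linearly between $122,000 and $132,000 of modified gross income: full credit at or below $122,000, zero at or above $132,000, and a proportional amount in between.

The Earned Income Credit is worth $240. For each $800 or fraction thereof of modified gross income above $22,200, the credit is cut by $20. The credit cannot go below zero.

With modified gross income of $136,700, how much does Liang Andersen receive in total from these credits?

Disability Support Credit: 26% of the $14,600 excess over $122,100 is $3,796; credit = $7,700 − $3,796 = $3,904.
Veteran's Credit: $136,700 is at or above $132,000, so the credit is $0.
Earned Income Credit: income exceeds $22,200 by $114,500 → 144 increments × $20 = $2,880 ≥ base, so the credit is $0.
Total: $3,904 + $0 + $0 = $3,904.

$3,904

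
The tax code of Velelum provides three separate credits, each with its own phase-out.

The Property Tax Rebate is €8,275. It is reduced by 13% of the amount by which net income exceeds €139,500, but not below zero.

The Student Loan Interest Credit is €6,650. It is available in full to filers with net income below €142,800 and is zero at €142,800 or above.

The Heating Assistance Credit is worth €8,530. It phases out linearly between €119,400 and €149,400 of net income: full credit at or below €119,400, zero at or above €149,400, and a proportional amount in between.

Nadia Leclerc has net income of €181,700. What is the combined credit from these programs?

Property Tax Rebate: 13% of the €42,200 excess over €139,500 is €5,486; credit = €8,275 − €5,486 = €2,789.
Student Loan Interest Credit: €181,700 meets or exceeds the €142,800 cutoff, so the credit is €0.
Heating Assistance Credit: €181,700 is at or above €149,400, so the credit is €0.
Total: €2,789 + €0 + €0 = €2,789.

€2,789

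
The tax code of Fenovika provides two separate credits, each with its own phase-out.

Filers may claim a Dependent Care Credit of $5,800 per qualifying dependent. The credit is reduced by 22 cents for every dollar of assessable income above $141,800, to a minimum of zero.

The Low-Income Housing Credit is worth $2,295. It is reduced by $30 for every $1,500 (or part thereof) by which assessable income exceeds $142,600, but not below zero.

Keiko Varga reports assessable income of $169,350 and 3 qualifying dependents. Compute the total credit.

Dependent Care Credit: base = 3 × $5,800 = $17,400. 22% of the $27,550 excess over $141,800 is $6,061; credit = $17,400 − $6,061 = $11,339.
Low-Income Housing Credit: income exceeds $142,600 by $26,750, which is 18 full-or-partial $1,500 increments; reduction = 18 × $30 = $540, leaving $1,755.
Total: $11,339 + $1,755 = $13,094.

$13,094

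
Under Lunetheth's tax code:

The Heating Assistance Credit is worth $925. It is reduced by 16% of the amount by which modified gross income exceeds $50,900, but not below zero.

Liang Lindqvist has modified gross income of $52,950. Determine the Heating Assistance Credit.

$597

Heating Assistance Credit: 16% of the $2,050 excess over $50,900 is $328; credit = $925 − $328 = $597.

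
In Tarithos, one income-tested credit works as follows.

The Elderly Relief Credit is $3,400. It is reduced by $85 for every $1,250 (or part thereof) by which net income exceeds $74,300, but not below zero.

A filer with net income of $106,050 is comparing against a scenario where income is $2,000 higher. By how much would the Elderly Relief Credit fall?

At $106,050 — income exceeds $74,300 by $31,750, which is 26 full-or-partial $1,250 increments; reduction = 26 × $85 = $2,210, leaving $1,190.
At $108,050 — income exceeds $74,300 by $33,750, which is 27 full-or-partial $1,250 increments; reduction = 27 × $85 = $2,295, leaving $1,105.
Lost: $1,190 − $1,105 = $85.

$85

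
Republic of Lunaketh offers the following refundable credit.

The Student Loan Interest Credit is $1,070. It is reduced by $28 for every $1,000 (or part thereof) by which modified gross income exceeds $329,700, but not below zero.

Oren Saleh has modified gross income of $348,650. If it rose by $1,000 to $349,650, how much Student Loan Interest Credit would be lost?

At $348,650 — income exceeds $329,700 by $18,950, which is 19 full-or-partial $1,000 increments; reduction = 19 × $28 = $532, leaving $538.
At $349,650 — income exceeds $329,700 by $19,950, which is 20 full-or-partial $1,000 increments; reduction = 20 × $28 = $560, leaving $510.
Lost: $538 − $510 = $28.

$28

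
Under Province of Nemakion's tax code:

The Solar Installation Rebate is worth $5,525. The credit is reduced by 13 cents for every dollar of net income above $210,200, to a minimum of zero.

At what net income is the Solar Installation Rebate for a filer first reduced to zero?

The credit falls by 13% of each dollar above $210,200, so it reaches zero when the excess is $5,525 / 13% = $42,500: income = $210,200 + $42,500 = $252,700.

$252,700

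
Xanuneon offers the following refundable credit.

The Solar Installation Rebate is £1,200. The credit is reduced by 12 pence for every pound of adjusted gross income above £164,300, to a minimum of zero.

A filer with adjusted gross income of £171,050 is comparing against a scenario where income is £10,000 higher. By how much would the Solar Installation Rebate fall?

At £171,050 — 12% of the £6,750 excess over £164,300 is £810; credit = £1,200 − £810 = £390.
At £181,050 — 12% of the £16,750 excess over £164,300 is £2,010 ≥ base, so the credit is £0.
Lost: £390 − £0 = £390.

£390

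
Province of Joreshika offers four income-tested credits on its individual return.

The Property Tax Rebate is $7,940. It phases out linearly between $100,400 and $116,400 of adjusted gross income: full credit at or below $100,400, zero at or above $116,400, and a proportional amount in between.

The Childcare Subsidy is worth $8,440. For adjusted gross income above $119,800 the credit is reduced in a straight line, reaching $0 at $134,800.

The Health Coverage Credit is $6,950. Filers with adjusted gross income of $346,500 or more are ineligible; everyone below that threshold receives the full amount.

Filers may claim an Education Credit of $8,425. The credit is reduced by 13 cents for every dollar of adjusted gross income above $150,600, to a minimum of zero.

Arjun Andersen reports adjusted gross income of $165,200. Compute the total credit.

$13,477

Property Tax Rebate: $165,200 is at or above $116,400, so the credit is $0.
Childcare Subsidy: $165,200 is at or above $134,800, so the credit is $0.
Health Coverage Credit: $165,200 is below the $346,500 cutoff, so the full $6,950 applies.
Education Credit: 13% of the $14,600 excess over $150,600 is $1,898; credit = $8,425 − $1,898 = $6,527.
Total: $0 + $0 + $6,950 + $6,527 = $13,477.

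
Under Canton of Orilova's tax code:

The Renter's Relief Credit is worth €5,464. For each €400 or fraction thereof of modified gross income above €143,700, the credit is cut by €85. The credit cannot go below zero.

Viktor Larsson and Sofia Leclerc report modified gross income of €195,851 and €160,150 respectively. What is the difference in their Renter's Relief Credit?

Viktor (€195,851): Renter's Relief Credit: income exceeds €143,700 by €52,151 → 131 increments × €85 = €11,135 ≥ base, so the credit is €0.
Sofia (€160,150): Renter's Relief Credit: income exceeds €143,700 by €16,450, which is 42 full-or-partial €400 increments; reduction = 42 × €85 = €3,570, leaving €1,894.
Difference: |€0 − €1,894| = €1,894.

€1,894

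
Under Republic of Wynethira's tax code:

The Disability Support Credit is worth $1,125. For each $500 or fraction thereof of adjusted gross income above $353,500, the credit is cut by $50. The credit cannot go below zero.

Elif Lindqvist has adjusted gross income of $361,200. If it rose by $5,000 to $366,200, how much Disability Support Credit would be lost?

At $361,200 — income exceeds $353,500 by $7,700, which is 16 full-or-partial $500 increments; reduction = 16 × $50 = $800, leaving $325.
At $366,200 — income exceeds $353,500 by $12,700 → 26 increments × $50 = $1,300 ≥ base, so the credit is $0.
Lost: $325 − $0 = $325.

$325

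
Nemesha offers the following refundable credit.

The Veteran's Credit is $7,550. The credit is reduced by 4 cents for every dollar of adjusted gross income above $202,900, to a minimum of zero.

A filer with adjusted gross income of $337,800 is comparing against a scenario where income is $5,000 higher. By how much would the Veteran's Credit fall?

At $337,800 — 4% of the $134,900 excess over $202,900 is $5,396; credit = $7,550 − $5,396 = $2,154.
At $342,800 — 4% of the $139,900 excess over $202,900 is $5,596; credit = $7,550 − $5,596 = $1,954.
Lost: $2,154 − $1,954 = $200.

$200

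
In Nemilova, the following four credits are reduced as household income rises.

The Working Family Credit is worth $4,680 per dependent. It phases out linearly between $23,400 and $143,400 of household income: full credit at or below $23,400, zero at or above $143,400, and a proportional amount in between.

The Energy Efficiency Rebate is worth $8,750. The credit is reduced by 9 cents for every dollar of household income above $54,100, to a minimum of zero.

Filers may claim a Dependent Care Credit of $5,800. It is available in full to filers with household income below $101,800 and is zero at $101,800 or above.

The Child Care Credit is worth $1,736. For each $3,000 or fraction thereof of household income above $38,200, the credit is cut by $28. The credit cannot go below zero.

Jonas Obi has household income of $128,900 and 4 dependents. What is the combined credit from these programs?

Working Family Credit: base = 4 × $4,680 = $18,720. $128,900 is $105,500 into a $120,000 phase-out range, leaving 14,500/120,000 of the credit: $18,720 × 14,500/120,000 = $2,262.
Energy Efficiency Rebate: 9% of the $74,800 excess over $54,100 is $6,732; credit = $8,750 − $6,732 = $2,018.
Dependent Care Credit: $128,900 meets or exceeds the $101,800 cutoff, so the credit is $0.
Child Care Credit: income exceeds $38,200 by $90,700, which is 31 full-or-partial $3,000 increments; reduction = 31 × $28 = $868, leaving $868.
Total: $2,262 + $2,018 + $0 + $868 = $5,148.

$5,148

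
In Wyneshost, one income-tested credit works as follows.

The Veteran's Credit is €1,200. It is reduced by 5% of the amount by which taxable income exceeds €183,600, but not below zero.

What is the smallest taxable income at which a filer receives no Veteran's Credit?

€207,600

The credit falls by 5% of each euro above €183,600, so it reaches zero when the excess is €1,200 / 5% = €24,000: income = €183,600 + €24,000 = €207,600.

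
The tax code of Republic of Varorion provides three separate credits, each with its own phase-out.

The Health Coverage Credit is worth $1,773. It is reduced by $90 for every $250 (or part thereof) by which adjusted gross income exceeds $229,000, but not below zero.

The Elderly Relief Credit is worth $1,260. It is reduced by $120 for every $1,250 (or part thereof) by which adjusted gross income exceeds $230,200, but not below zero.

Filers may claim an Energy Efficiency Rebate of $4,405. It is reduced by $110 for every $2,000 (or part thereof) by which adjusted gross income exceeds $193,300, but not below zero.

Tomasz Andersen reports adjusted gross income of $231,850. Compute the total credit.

Health Coverage Credit: income exceeds $229,000 by $2,850, which is 12 full-or-partial $250 increments; reduction = 12 × $90 = $1,080, leaving $693.
Elderly Relief Credit: income exceeds $230,200 by $1,650, which is 2 full-or-partial $1,250 increments; reduction = 2 × $120 = $240, leaving $1,020.
Energy Efficiency Rebate: income exceeds $193,300 by $38,550, which is 20 full-or-partial $2,000 increments; reduction = 20 × $110 = $2,200, leaving $2,205.
Total: $693 + $1,020 + $2,205 = $3,918.

$3,918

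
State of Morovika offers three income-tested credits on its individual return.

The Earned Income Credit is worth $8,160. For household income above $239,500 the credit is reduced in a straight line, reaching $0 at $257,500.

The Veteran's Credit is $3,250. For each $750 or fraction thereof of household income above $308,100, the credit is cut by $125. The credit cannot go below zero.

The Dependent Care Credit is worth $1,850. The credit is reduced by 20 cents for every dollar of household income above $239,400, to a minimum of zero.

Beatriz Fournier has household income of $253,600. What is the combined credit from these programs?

Earned Income Credit: $253,600 is $14,100 into a $18,000 phase-out range, leaving 3,900/18,000 of the credit: $8,160 × 3,900/18,000 = $1,768.
Veteran's Credit: $253,600 is at or below the $308,100 threshold, so the full $3,250 applies.
Dependent Care Credit: 20% of the $14,200 excess over $239,400 is $2,840 ≥ base, so the credit is $0.
Total: $1,768 + $3,250 + $0 = $5,018.

$5,018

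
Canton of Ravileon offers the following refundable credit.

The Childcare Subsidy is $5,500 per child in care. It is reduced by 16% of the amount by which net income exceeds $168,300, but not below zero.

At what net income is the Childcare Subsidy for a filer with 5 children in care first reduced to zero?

$340,175

Full credit = 5 × $5,500 = $27,500.
The credit falls by 16% of each dollar above $168,300, so it reaches zero when the excess is $27,500 / 16% = $171,875: income = $168,300 + $171,875 = $340,175.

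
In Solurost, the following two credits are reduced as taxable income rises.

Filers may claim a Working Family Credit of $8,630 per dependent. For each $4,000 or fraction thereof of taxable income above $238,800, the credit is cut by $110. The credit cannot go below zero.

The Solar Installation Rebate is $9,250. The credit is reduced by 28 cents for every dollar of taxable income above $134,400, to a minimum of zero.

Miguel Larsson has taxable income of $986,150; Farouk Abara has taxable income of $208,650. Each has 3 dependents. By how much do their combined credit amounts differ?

$20,570

Miguel ($986,150): Working Family Credit: base = 3 × $8,630 = $25,890. income exceeds $238,800 by $747,350, which is 187 full-or-partial $4,000 increments; reduction = 187 × $110 = $20,570, leaving $5,320. Solar Installation Rebate: 28% of the $851,750 excess over $134,400 is $238,490 ≥ base, so the credit is $0. total $5,320 + $0 = $5,320
Farouk ($208,650): Working Family Credit: base = 3 × $8,630 = $25,890. $208,650 is at or below the $238,800 threshold, so the full $25,890 applies. Solar Installation Rebate: 28% of the $74,250 excess over $134,400 is $20,790 ≥ base, so the credit is $0. total $25,890 + $0 = $25,890
Difference: |$5,320 − $25,890| = $20,570.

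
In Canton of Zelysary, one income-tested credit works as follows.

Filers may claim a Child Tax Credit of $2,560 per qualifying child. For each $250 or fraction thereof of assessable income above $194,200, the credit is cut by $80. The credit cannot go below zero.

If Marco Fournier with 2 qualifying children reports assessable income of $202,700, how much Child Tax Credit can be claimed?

$2,400

Child Tax Credit: base = 2 × $2,560 = $5,120. income exceeds $194,200 by $8,500, which is 34 full-or-partial $250 increments; reduction = 34 × $80 = $2,720, leaving $2,400.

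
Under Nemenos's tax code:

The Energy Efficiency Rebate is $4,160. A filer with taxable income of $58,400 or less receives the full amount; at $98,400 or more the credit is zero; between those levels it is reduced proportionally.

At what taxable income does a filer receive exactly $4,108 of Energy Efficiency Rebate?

$58,900

$4,108 is 4,108/4,160 of the full $4,160, so 52/4,160 of the $40,000 range has been used: income = $58,400 + $40,000 × 52/4,160 = $58,900.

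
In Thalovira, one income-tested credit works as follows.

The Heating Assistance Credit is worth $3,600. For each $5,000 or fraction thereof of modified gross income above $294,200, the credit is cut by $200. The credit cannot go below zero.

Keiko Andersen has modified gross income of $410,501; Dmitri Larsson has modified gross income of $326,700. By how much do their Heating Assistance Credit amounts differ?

Keiko ($410,501): Heating Assistance Credit: income exceeds $294,200 by $116,301 → 24 increments × $200 = $4,800 ≥ base, so the credit is $0.
Dmitri ($326,700): Heating Assistance Credit: income exceeds $294,200 by $32,500, which is 7 full-or-partial $5,000 increments; reduction = 7 × $200 = $1,400, leaving $2,200.
Difference: |$0 − $2,200| = $2,200.

$2,200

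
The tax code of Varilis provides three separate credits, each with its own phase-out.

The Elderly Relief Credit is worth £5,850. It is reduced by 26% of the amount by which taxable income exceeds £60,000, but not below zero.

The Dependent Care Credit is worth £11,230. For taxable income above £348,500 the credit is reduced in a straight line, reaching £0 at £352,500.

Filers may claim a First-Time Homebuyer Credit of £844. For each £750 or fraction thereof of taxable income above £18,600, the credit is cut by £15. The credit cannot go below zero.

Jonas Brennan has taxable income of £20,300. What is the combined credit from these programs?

Elderly Relief Credit: £20,300 is at or below the £60,000 threshold, so the full £5,850 applies.
Dependent Care Credit: £20,300 is at or below the £348,500 threshold, so the full £11,230 applies.
First-Time Homebuyer Credit: income exceeds £18,600 by £1,700, which is 3 full-or-partial £750 increments; reduction = 3 × £15 = £45, leaving £799.
Total: £5,850 + £11,230 + £799 = £17,879.

£17,879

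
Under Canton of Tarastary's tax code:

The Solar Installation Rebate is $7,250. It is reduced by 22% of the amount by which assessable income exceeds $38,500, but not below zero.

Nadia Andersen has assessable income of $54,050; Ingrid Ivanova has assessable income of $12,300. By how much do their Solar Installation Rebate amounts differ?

Nadia ($54,050): Solar Installation Rebate: 22% of the $15,550 excess over $38,500 is $3,421; credit = $7,250 − $3,421 = $3,829.
Ingrid ($12,300): Solar Installation Rebate: $12,300 is at or below the $38,500 threshold, so the full $7,250 applies.
Difference: |$3,829 − $7,250| = $3,421.

$3,421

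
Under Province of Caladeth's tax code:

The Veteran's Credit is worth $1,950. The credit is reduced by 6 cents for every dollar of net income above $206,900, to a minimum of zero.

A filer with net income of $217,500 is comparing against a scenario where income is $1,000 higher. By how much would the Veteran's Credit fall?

$60

At $217,500 — 6% of the $10,600 excess over $206,900 is $636; credit = $1,950 − $636 = $1,314.
At $218,500 — 6% of the $11,600 excess over $206,900 is $696; credit = $1,950 − $696 = $1,254.
Lost: $1,314 − $1,254 = $60.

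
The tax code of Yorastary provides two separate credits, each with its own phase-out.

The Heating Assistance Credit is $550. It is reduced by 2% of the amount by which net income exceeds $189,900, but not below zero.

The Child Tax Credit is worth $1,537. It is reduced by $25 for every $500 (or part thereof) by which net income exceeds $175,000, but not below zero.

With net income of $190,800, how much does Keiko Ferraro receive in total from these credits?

$1,269

Heating Assistance Credit: 2% of the $900 excess over $189,900 is $18; credit = $550 − $18 = $532.
Child Tax Credit: income exceeds $175,000 by $15,800, which is 32 full-or-partial $500 increments; reduction = 32 × $25 = $800, leaving $737.
Total: $532 + $737 = $1,269.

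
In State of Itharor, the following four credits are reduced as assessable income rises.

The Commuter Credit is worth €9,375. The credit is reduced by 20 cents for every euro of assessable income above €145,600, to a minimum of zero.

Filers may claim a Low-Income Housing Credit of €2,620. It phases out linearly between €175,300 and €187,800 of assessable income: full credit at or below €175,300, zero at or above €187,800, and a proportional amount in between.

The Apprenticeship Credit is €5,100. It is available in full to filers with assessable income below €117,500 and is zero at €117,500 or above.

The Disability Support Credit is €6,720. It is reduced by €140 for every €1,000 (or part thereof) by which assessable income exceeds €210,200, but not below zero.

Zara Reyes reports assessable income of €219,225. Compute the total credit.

€5,320

Commuter Credit: 20% of the €73,625 excess over €145,600 is €14,725 ≥ base, so the credit is €0.
Low-Income Housing Credit: €219,225 is at or above €187,800, so the credit is €0.
Apprenticeship Credit: €219,225 meets or exceeds the €117,500 cutoff, so the credit is €0.
Disability Support Credit: income exceeds €210,200 by €9,025, which is 10 full-or-partial €1,000 increments; reduction = 10 × €140 = €1,400, leaving €5,320.
Total: €0 + €0 + €0 + €5,320 = €5,320.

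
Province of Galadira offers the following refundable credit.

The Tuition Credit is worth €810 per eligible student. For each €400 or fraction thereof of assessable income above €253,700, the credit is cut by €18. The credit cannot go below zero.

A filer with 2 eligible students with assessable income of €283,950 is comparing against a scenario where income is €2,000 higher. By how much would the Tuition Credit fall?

€90

At €283,950 — base = 2 × €810 = €1,620. income exceeds €253,700 by €30,250, which is 76 full-or-partial €400 increments; reduction = 76 × €18 = €1,368, leaving €252.
At €285,950 — base = 2 × €810 = €1,620. income exceeds €253,700 by €32,250, which is 81 full-or-partial €400 increments; reduction = 81 × €18 = €1,458, leaving €162.
Lost: €252 − €162 = €90.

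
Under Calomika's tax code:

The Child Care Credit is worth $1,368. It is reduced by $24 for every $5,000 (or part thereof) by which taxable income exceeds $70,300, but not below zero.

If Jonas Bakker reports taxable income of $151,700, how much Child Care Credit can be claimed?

$960

Child Care Credit: income exceeds $70,300 by $81,400, which is 17 full-or-partial $5,000 increments; reduction = 17 × $24 = $408, leaving $960.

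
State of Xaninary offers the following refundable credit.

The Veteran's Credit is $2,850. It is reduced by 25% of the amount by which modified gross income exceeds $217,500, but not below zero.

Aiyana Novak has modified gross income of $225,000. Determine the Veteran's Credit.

$975

Veteran's Credit: 25% of the $7,500 excess over $217,500 is $1,875; credit = $2,850 − $1,875 = $975.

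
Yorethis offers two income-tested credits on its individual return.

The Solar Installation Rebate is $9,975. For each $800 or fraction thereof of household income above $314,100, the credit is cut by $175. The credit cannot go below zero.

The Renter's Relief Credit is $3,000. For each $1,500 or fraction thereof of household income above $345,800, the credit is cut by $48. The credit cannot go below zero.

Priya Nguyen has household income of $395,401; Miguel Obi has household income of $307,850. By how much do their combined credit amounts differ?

Priya ($395,401): Solar Installation Rebate: income exceeds $314,100 by $81,301 → 102 increments × $175 = $17,850 ≥ base, so the credit is $0. Renter's Relief Credit: income exceeds $345,800 by $49,601, which is 34 full-or-partial $1,500 increments; reduction = 34 × $48 = $1,632, leaving $1,368. total $0 + $1,368 = $1,368
Miguel ($307,850): Solar Installation Rebate: $307,850 is at or below the $314,100 threshold, so the full $9,975 applies. Renter's Relief Credit: $307,850 is at or below the $345,800 threshold, so the full $3,000 applies. total $9,975 + $3,000 = $12,975
Difference: |$1,368 − $12,975| = $11,607.

$11,607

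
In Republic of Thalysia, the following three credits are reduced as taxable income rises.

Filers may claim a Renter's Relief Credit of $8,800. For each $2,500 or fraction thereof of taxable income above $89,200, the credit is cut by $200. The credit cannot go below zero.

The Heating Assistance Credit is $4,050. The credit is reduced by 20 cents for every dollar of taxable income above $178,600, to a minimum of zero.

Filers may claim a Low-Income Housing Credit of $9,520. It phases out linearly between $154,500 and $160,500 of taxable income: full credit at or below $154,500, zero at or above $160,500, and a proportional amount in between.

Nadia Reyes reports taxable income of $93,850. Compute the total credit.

$21,970

Renter's Relief Credit: income exceeds $89,200 by $4,650, which is 2 full-or-partial $2,500 increments; reduction = 2 × $200 = $400, leaving $8,400.
Heating Assistance Credit: $93,850 is at or below the $178,600 threshold, so the full $4,050 applies.
Low-Income Housing Credit: $93,850 is at or below the $154,500 threshold, so the full $9,520 applies.
Total: $8,400 + $4,050 + $9,520 = $21,970.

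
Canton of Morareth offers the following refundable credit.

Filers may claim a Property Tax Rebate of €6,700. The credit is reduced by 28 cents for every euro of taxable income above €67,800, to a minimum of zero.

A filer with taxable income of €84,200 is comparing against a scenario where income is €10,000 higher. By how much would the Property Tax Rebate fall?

€2,108

At €84,200 — 28% of the €16,400 excess over €67,800 is €4,592; credit = €6,700 − €4,592 = €2,108.
At €94,200 — 28% of the €26,400 excess over €67,800 is €7,392 ≥ base, so the credit is €0.
Lost: €2,108 − €0 = €2,108.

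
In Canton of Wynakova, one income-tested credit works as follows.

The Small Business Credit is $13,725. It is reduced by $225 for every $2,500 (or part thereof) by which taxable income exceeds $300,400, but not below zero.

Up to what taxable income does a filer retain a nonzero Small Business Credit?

$450,400

After 60 increments the reduction is 60 × $225 = $13,500, leaving $225; one more increment wipes it out. Increment 60 ends at excess 60 × $2,500 = $150,000, so the highest qualifying income is $300,400 + $150,000 = $450,400.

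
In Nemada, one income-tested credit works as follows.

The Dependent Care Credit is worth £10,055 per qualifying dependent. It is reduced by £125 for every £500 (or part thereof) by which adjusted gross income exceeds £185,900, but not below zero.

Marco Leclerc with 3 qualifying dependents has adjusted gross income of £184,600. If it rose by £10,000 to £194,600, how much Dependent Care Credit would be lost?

At £184,600 — base = 3 × £10,055 = £30,165. £184,600 is at or below the £185,900 threshold, so the full £30,165 applies.
At £194,600 — base = 3 × £10,055 = £30,165. income exceeds £185,900 by £8,700, which is 18 full-or-partial £500 increments; reduction = 18 × £125 = £2,250, leaving £27,915.
Lost: £30,165 − £27,915 = £2,250.

£2,250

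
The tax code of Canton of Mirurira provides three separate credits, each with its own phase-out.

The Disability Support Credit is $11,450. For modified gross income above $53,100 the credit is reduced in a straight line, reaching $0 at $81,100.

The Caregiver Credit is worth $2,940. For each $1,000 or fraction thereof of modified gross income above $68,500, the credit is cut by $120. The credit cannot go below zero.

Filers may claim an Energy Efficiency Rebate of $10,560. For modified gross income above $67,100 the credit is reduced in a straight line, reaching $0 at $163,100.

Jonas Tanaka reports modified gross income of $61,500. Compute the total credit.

Disability Support Credit: $61,500 is $8,400 into a $28,000 phase-out range, leaving 19,600/28,000 of the credit: $11,450 × 19,600/28,000 = $8,015.
Caregiver Credit: $61,500 is at or below the $68,500 threshold, so the full $2,940 applies.
Energy Efficiency Rebate: $61,500 is at or below the $67,100 threshold, so the full $10,560 applies.
Total: $8,015 + $2,940 + $10,560 = $21,515.

$21,515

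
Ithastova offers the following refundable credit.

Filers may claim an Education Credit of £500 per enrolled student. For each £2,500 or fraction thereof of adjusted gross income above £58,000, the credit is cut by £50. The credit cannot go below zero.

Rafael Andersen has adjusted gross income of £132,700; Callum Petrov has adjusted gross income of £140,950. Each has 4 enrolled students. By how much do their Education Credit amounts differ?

£200

Rafael (£132,700): Education Credit: base = 4 × £500 = £2,000. income exceeds £58,000 by £74,700, which is 30 full-or-partial £2,500 increments; reduction = 30 × £50 = £1,500, leaving £500.
Callum (£140,950): Education Credit: base = 4 × £500 = £2,000. income exceeds £58,000 by £82,950, which is 34 full-or-partial £2,500 increments; reduction = 34 × £50 = £1,700, leaving £300.
Difference: |£500 − £300| = £200.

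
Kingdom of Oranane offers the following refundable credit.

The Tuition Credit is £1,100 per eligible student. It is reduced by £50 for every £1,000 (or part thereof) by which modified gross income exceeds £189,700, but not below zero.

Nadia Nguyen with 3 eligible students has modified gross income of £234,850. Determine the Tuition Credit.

£1,000

Tuition Credit: base = 3 × £1,100 = £3,300. income exceeds £189,700 by £45,150, which is 46 full-or-partial £1,000 increments; reduction = 46 × £50 = £2,300, leaving £1,000.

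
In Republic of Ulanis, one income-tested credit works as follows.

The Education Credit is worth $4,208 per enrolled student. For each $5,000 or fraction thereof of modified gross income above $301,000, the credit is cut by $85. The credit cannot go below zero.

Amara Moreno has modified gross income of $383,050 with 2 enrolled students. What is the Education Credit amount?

Education Credit: base = 2 × $4,208 = $8,416. income exceeds $301,000 by $82,050, which is 17 full-or-partial $5,000 increments; reduction = 17 × $85 = $1,445, leaving $6,971.

$6,971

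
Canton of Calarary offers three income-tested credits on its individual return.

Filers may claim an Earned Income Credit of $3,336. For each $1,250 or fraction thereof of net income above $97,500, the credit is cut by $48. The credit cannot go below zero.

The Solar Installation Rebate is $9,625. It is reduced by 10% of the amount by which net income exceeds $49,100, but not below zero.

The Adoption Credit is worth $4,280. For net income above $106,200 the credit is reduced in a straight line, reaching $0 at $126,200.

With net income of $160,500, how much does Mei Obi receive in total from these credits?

$888

Earned Income Credit: income exceeds $97,500 by $63,000, which is 51 full-or-partial $1,250 increments; reduction = 51 × $48 = $2,448, leaving $888.
Solar Installation Rebate: 10% of the $111,400 excess over $49,100 is $11,140 ≥ base, so the credit is $0.
Adoption Credit: $160,500 is at or above $126,200, so the credit is $0.
Total: $888 + $0 + $0 = $888.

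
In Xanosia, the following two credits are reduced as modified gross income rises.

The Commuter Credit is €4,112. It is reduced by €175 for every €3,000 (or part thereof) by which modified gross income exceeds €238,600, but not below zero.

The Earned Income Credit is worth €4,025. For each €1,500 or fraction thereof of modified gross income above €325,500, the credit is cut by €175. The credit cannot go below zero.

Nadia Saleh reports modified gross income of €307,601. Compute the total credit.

Commuter Credit: income exceeds €238,600 by €69,001 → 24 increments × €175 = €4,200 ≥ base, so the credit is €0.
Earned Income Credit: €307,601 is at or below the €325,500 threshold, so the full €4,025 applies.
Total: €0 + €4,025 = €4,025.

€4,025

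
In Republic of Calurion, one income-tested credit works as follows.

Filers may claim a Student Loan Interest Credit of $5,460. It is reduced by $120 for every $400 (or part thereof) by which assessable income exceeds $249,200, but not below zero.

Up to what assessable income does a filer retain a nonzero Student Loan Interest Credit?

After 45 increments the reduction is 45 × $120 = $5,400, leaving $60; one more increment wipes it out. Increment 45 ends at excess 45 × $400 = $18,000, so the highest qualifying income is $249,200 + $18,000 = $267,200.

$267,200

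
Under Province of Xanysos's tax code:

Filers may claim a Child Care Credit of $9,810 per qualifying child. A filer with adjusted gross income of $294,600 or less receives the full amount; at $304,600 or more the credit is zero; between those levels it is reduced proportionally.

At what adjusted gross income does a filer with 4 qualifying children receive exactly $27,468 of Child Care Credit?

$297,600

Full credit = 4 × $9,810 = $39,240.
$27,468 is 27,468/39,240 of the full $39,240, so 11,772/39,240 of the $10,000 range has been used: income = $294,600 + $10,000 × 11,772/39,240 = $297,600.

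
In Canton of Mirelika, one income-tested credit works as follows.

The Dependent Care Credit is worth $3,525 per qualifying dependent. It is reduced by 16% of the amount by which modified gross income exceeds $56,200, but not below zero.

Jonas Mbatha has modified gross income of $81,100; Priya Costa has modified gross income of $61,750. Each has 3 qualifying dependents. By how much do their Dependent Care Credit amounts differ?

$3,096

Jonas ($81,100): Dependent Care Credit: base = 3 × $3,525 = $10,575. 16% of the $24,900 excess over $56,200 is $3,984; credit = $10,575 − $3,984 = $6,591.
Priya ($61,750): Dependent Care Credit: base = 3 × $3,525 = $10,575. 16% of the $5,550 excess over $56,200 is $888; credit = $10,575 − $888 = $9,687.
Difference: |$6,591 − $9,687| = $3,096.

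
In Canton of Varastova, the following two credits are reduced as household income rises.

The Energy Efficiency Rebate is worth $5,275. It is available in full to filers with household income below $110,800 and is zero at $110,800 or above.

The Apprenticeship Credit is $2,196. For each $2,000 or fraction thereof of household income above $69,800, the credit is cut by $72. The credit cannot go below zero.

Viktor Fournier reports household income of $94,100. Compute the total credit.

$6,535

Energy Efficiency Rebate: $94,100 is below the $110,800 cutoff, so the full $5,275 applies.
Apprenticeship Credit: income exceeds $69,800 by $24,300, which is 13 full-or-partial $2,000 increments; reduction = 13 × $72 = $936, leaving $1,260.
Total: $5,275 + $1,260 = $6,535.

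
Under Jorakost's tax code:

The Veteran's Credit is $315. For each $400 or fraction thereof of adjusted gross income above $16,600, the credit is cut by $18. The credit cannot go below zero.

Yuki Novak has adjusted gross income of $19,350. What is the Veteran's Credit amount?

$189

Veteran's Credit: income exceeds $16,600 by $2,750, which is 7 full-or-partial $400 increments; reduction = 7 × $18 = $126, leaving $189.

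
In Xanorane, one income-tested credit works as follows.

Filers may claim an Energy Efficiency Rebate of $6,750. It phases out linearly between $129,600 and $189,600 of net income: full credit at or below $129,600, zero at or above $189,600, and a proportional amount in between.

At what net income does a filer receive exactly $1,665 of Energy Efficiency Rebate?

$174,800

$1,665 is 1,665/6,750 of the full $6,750, so 5,085/6,750 of the $60,000 range has been used: income = $129,600 + $60,000 × 5,085/6,750 = $174,800.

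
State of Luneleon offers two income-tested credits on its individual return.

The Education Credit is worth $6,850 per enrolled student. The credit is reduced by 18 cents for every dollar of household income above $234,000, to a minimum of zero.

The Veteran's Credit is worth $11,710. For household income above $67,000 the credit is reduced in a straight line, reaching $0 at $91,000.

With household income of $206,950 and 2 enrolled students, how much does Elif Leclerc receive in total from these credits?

Education Credit: base = 2 × $6,850 = $13,700. $206,950 is at or below the $234,000 threshold, so the full $13,700 applies.
Veteran's Credit: $206,950 is at or above $91,000, so the credit is $0.
Total: $13,700 + $0 = $13,700.

$13,700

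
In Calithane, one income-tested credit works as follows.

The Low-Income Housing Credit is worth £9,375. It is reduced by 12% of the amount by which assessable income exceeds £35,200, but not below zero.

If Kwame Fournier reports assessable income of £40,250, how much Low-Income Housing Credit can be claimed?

Low-Income Housing Credit: 12% of the £5,050 excess over £35,200 is £606; credit = £9,375 − £606 = £8,769.

£8,769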